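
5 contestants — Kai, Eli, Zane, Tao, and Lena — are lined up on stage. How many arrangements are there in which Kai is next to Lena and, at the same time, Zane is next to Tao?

24

Treat {Kai,Lena} as one block (2 orders) and {Zane,Tao} as another (2 orders).
That leaves 3 units to arrange: 2 × 2 × 3! = 4 × 6 = 24.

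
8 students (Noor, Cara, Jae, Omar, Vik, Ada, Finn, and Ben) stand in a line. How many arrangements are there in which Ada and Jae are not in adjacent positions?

30240

There are 8! = 40320 arrangements in all. If Ada and Jae are adjacent, merging them into one block gives 2·(7)! = 10080 arrangements.
Complementary counting: 40320 − 10080 = 30240.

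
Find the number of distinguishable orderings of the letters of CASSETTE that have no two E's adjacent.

3780

There are 8!/(2!·2!·2!) = 5040 arrangements of CASSETTE in total.
If the two E's are adjacent, glue them into one block, leaving 7 items to arrange: (7)!/(2!·2!) = 1260 ways.
Subtracting, 5040 − 1260 = 3780 arrangements keep the E's apart.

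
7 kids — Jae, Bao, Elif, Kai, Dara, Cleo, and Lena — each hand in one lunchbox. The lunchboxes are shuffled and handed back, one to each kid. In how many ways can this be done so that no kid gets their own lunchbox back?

1854

This is the derangement count D_7: permutations of 7 items with no fixed point.
By inclusion–exclusion this is Σ_{j=0}^{7} (−1)^j C(7,j)·(7−j)!.
Computing: 5040 − 5040 + 2520 − 840 + 210 − 42 + 7 − 1 = 1854.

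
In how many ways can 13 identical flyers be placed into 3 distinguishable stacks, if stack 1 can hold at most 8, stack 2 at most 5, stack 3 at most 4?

By stars and bars, unrestricted non-negative solutions to x_1+…+x_3 = 13 number C(13+2,2) = 105.
Subtract solutions that violate a single cap (substitute x_i' = x_i − (cap_i+1)): x_1 ≥ 9 gives C(6,2) = 15; x_2 ≥ 6 gives C(9,2) = 36; x_3 ≥ 5 gives C(10,2) = 45. Together 96.
Add back pairs where two caps are both exceeded: 0 + 0 + 6 = 6.
By inclusion–exclusion the count is 105 − 96 + 6 = 15.

15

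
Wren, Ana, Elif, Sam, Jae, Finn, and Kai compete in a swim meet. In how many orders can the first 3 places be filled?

210

This is an ordered selection of 3 from 7: P(7,3).
That gives 7 × 6 × 5 = 210.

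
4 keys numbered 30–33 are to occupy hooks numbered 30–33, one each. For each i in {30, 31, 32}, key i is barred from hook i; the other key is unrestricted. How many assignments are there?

11

Let Aᵢ (for i ∈ {30, 31, 32}) be the placements that put key i in its forbidden hook. Any j of these fix j positions, leaving (4−j)! ways to fill the rest, and there are C(3,j) ways to pick which j.
By inclusion–exclusion, the number of valid placements is Σ_{j=0}^{3} (−1)^j C(3,j)·(4−j)!.
Computing: 24 − 18 + 6 − 1 = 11.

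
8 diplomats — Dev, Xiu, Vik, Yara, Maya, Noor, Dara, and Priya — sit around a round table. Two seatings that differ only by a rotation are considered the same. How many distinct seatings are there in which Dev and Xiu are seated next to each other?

1440

Treat {Dev, Xiu} as one unit (2 internal orders) and seat the resulting 7 units around the table: (6)! circular arrangements.
So 2 × (6)! = 2 × 720 = 1440.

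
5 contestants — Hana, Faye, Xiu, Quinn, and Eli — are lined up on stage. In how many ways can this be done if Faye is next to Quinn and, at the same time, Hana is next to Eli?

24

Treat {Faye,Quinn} as one block (2 orders) and {Hana,Eli} as another (2 orders).
That leaves 3 units to arrange: 2 × 2 × 3! = 4 × 6 = 24.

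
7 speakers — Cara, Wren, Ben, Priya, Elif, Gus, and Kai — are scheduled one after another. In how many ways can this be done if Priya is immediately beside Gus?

1440

Treat {Priya, Gus} as a single unit. There are 6 units to order, and the pair itself can be ordered 2 ways.
That gives 2 × 6! = 2 × 720 = 1440.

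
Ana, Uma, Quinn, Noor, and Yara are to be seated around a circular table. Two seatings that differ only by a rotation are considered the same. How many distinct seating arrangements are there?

Seat Ana anywhere (absorbing the rotational symmetry), then permute the other 4: (4)! = 24.

24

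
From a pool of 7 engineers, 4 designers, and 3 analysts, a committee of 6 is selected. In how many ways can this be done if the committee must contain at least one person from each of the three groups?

Total 6-person selections from all 14: C(14,6) = 3003.
Subtract selections that omit an entire group: no engineers → C(7,6) = 7; no designers → C(10,6) = 210; no analysts → C(11,6) = 462.
Add back selections omitting two groups (i.e. drawn from a single group): C(7,6) + C(4,6) + C(3,6) = 7.
By inclusion–exclusion: 3003 − 679 + 7 = 2331.

2331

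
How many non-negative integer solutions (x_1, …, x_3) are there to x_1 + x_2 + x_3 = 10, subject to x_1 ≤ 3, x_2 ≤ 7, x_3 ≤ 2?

Ignoring the caps, the number of non-negative solutions to x_1+…+x_3 = 10 is C(12,2) = 66.
Subtract solutions that violate a single cap (substitute x_i' = x_i − (cap_i+1)): x_1 ≥ 4 gives C(8,2) = 28; x_2 ≥ 8 gives C(4,2) = 6; x_3 ≥ 3 gives C(9,2) = 36. Together 70.
Add back pairs where two caps are both exceeded: 0 + 10 + 0 = 10.
By inclusion–exclusion the count is 66 − 70 + 10 = 6.

6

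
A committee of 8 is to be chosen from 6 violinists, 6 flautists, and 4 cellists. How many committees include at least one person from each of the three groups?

12285

Unrestricted: C(16,8) = 12870 ways to pick any 8 of the 16.
Selections missing a whole group: no violinists → C(10,8) = 45; no flautists → C(10,8) = 45; no cellists → C(12,8) = 495.
Add back selections omitting two groups (i.e. drawn from a single group): C(6,8) + C(6,8) + C(4,8) = 0.
By inclusion–exclusion: 12870 − 585 + 0 = 12285.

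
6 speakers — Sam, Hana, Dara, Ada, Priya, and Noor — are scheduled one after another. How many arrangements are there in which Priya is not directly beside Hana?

Of the 6! = 720 arrangements, those with Priya and Hana adjacent number 2 × 5! = 240 (treat the pair as a block with 2 internal orders).
So 720 − 240 = 480 arrangements keep them apart.

480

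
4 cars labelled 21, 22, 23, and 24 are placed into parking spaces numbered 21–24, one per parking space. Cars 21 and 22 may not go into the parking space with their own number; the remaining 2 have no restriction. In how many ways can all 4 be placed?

Let Aᵢ (for i ∈ {21, 22}) be the placements that put car i in its forbidden parking space. Any j of these fix j positions, leaving (4−j)! ways to fill the rest, and there are C(2,j) ways to pick which j.
By inclusion–exclusion, the number of valid placements is Σ_{j=0}^{2} (−1)^j C(2,j)·(4−j)!.
Computing: 24 − 12 + 2 = 14.

14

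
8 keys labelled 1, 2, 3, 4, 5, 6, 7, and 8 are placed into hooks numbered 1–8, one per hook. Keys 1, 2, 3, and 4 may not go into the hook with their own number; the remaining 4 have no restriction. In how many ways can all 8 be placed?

24024

Let Aᵢ (for 1 ≤ i ≤ 4) be the placements that put key i in its forbidden hook. Any j of these fix j positions, leaving (8−j)! ways to fill the rest, and there are C(4,j) ways to pick which j.
By inclusion–exclusion, the number of valid placements is Σ_{j=0}^{4} (−1)^j C(4,j)·(8−j)!.
Computing: 40320 − 20160 + 4320 − 480 + 24 = 24024.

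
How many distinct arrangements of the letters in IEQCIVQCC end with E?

1680

With the last slot taken by E, it remains to arrange the other 8 letters (IQCIVQCC).
Those 8 letters have C appearing 3 times, I appearing twice, and Q appearing twice, giving (8)!/(3!·2!·2!) = 1680.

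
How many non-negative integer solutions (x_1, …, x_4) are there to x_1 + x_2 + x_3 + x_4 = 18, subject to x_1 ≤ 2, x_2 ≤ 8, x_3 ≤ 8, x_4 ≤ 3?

Ignoring the caps, the number of non-negative solutions to x_1+…+x_4 = 18 is C(21,3) = 1330.
Subtract solutions that violate a single cap (substitute x_i' = x_i − (cap_i+1)): x_1 ≥ 3 gives C(18,3) = 816; x_2 ≥ 9 gives C(12,3) = 220; x_3 ≥ 9 gives C(12,3) = 220; x_4 ≥ 4 gives C(17,3) = 680. Together 1936.
Add back pairs where two caps are both exceeded: 84 + 84 + 364 + 1 + 56 + 56 = 645.
Subtract triples: 0 + 10 + 10 + 0 = 20.
By inclusion–exclusion the count is 1330 − 1936 + 645 − 20 = 19.

19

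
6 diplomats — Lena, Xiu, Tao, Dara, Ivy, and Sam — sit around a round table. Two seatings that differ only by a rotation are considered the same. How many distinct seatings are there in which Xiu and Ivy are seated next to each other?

Treat {Xiu, Ivy} as one unit (2 internal orders) and seat the resulting 5 units around the table: (4)! circular arrangements.
So 2 × (4)! = 2 × 24 = 48.

48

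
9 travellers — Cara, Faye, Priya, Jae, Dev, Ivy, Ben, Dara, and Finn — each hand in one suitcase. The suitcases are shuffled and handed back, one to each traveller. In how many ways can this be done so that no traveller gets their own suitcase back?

133496

Count assignments avoiding every fixed point. For any j of the 9 travellers fixed to their own suitcase, the other 9−j can be arranged in (9−j)! ways.
By inclusion–exclusion this is Σ_{j=0}^{9} (−1)^j C(9,j)·(9−j)!.
Computing: 362880 − 362880 + 181440 − 60480 + 15120 − 3024 + 504 − 72 + 9 − 1 = 133496.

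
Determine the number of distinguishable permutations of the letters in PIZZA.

The 5 letters of PIZZA have repeats: Z appearing twice.
So there are 5! / (2!) = 60 distinguishable arrangements.

60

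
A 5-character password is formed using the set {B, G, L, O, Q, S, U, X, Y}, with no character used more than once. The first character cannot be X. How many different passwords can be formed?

The first character has 9−1 = 8 choices (anything except X).
The remaining 4 characters are filled from the other 8 symbols without repetition: 8 × 7 × 6 × 5 = 1680.
Total: 8 × 1680 = 13440.

13440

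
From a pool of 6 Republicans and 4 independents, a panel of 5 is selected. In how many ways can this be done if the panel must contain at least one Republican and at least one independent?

With no constraint there are C(10,5) = 252 possible selections.
Selections missing a whole group: no Republicans → C(4,5) = 0; no independents → C(6,5) = 6.
Both groups omitted at once is impossible, so 252 − 6 = 246.

246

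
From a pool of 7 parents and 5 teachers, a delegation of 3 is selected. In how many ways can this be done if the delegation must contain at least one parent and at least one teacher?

175

Unrestricted: C(12,3) = 220 ways to pick any 3 of the 12.
Selections missing a whole group: no parents → C(5,3) = 10; no teachers → C(7,3) = 35.
Both groups omitted at once is impossible, so 220 − 45 = 175.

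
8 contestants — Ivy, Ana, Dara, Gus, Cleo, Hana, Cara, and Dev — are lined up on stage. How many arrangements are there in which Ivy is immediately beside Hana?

Glue Ivy and Hana into one block (2 internal orders), leaving 7 units to arrange in a row.
That gives 2 × 7! = 2 × 5040 = 10080.

10080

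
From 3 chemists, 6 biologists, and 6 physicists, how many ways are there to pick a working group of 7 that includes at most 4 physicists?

6210

Split by how many physicists are chosen (0 through 4).
Sum: C(6,0)·C(9,7) + C(6,1)·C(9,6) + C(6,2)·C(9,5) + C(6,3)·C(9,4) + C(6,4)·C(9,3) = 36 + 504 + 1890 + 2520 + 1260 = 6210.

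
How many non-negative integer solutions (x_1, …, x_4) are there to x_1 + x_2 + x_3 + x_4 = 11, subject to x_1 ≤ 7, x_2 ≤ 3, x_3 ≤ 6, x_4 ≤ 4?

Ignoring the caps, the number of non-negative solutions to x_1+…+x_4 = 11 is C(14,3) = 364.
Subtract solutions that violate a single cap (substitute x_i' = x_i − (cap_i+1)): x_1 ≥ 8 gives C(6,3) = 20; x_2 ≥ 4 gives C(10,3) = 120; x_3 ≥ 7 gives C(7,3) = 35; x_4 ≥ 5 gives C(9,3) = 84. Together 259.
Add back pairs where two caps are both exceeded: 0 + 0 + 0 + 1 + 10 + 0 = 11.
By inclusion–exclusion the count is 364 − 259 + 11 = 116.

116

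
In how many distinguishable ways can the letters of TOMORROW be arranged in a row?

The 8 letters of TOMORROW have repeats: O appearing 3 times and R appearing twice.
The number of distinct arrangements is 8!/(3!·2!) = 40320/12 = 3360.

3360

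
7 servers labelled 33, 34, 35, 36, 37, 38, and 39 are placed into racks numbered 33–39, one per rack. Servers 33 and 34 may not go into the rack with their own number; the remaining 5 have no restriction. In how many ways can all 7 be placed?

3720

Let Aᵢ (for i ∈ {33, 34}) be the placements that put server i in its forbidden rack. Any j of these fix j positions, leaving (7−j)! ways to fill the rest, and there are C(2,j) ways to pick which j.
By inclusion–exclusion, the number of valid placements is Σ_{j=0}^{2} (−1)^j C(2,j)·(7−j)!.
Computing: 5040 − 1440 + 120 = 3720.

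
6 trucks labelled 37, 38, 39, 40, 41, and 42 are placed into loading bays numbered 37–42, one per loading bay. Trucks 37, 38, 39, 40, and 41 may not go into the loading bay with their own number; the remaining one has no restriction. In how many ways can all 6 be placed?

309

Let Aᵢ (for 37 ≤ i ≤ 41) be the placements that put truck i in its forbidden loading bay. Any j of these fix j positions, leaving (6−j)! ways to fill the rest, and there are C(5,j) ways to pick which j.
By inclusion–exclusion, the number of valid placements is Σ_{j=0}^{5} (−1)^j C(5,j)·(6−j)!.
Computing: 720 − 600 + 240 − 60 + 10 − 1 = 309.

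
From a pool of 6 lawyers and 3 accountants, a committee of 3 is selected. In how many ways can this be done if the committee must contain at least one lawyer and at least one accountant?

Unrestricted: C(9,3) = 84 ways to pick any 3 of the 9.
Subtract selections that omit an entire group: no lawyers → C(3,3) = 1; no accountants → C(6,3) = 20.
Both groups omitted at once is impossible, so 84 − 21 = 63.

63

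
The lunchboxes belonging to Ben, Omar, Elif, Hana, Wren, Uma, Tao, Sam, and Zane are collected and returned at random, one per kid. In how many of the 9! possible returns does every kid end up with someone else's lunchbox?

Let Aᵢ be the assignments in which kid i gets their own lunchbox. We want the size of the complement of A₁∪…∪A_9.
By inclusion–exclusion this is Σ_{j=0}^{9} (−1)^j C(9,j)·(9−j)!.
Computing: 362880 − 362880 + 181440 − 60480 + 15120 − 3024 + 504 − 72 + 9 − 1 = 133496.

133496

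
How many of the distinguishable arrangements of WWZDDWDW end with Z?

35

Fix Z in the last position and arrange the remaining 7 letters.
Those 7 letters have D appearing 3 times and W appearing 4 times, giving (7)!/(4!·3!) = 35.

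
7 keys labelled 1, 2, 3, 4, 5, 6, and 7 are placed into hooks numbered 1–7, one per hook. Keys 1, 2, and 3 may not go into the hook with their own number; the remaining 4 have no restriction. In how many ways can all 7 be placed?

3216

Let Aᵢ (for i ∈ {1, 2, 3}) be the placements that put key i in its forbidden hook. Any j of these fix j positions, leaving (7−j)! ways to fill the rest, and there are C(3,j) ways to pick which j.
By inclusion–exclusion, the number of valid placements is Σ_{j=0}^{3} (−1)^j C(3,j)·(7−j)!.
Computing: 5040 − 2160 + 360 − 24 = 3216.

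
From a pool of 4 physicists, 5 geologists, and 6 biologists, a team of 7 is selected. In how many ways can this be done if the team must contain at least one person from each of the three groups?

5949

Unrestricted: C(15,7) = 6435 ways to pick any 7 of the 15.
Selections missing a whole group: no physicists → C(11,7) = 330; no geologists → C(10,7) = 120; no biologists → C(9,7) = 36.
Add back selections omitting two groups (i.e. drawn from a single group): C(4,7) + C(5,7) + C(6,7) = 0.
By inclusion–exclusion: 6435 − 486 + 0 = 5949.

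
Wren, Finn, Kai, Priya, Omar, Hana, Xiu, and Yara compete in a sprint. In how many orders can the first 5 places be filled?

There are 8 choices for 1st place, 7 for 2nd, and so on down to 4 for position 5.
That gives 8 × 7 × 6 × 5 × 4 = 6720.

6720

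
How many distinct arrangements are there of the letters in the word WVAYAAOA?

WVAYAAOA has 8 letters with A appearing 4 times.
The number of distinct arrangements is 8!/(4!) = 40320/24 = 1680.

1680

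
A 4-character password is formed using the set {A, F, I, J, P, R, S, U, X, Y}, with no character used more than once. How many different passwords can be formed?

This is a permutation of 4 out of 10: P(10,4) = 10!/6!.
That product is 10 × 9 × 8 × 7 = 5040.

5040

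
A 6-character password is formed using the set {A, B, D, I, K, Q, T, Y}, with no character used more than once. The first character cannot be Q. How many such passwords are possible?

The first character has 8−1 = 7 choices (anything except Q).
The remaining 5 characters are filled from the other 7 symbols without repetition: 7 × 6 × 5 × 4 × 3 = 2520.
Total: 7 × 2520 = 17640.

17640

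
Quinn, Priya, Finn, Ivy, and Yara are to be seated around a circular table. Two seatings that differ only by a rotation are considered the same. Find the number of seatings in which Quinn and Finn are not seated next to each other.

12

All circular seatings of 5 people number (4)! = 24.
Seatings with Quinn beside Finn: treat them as a block with 2 internal orders, giving 2 × (3)! = 12.
Subtracting, 24 − 12 = 12.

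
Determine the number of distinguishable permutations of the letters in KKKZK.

5

The 5 letters of KKKZK have repeats: K appearing 4 times.
The number of distinct arrangements is 5!/(4!) = 120/24 = 5.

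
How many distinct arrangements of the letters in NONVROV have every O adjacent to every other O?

Treat the 2 copies of O as a single block. The multiset to arrange is then {OO, N, N, R, V, V}, 6 items in all.
That gives (6)!/(2!·2!) = 180 arrangements.

180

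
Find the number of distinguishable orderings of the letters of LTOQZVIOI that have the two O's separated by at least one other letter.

There are 9!/(2!·2!) = 90720 arrangements of LTOQZVIOI in total.
Arrangements with the O's together: treat OO as one letter, giving (8)!/(2!) = 20160.
Hence 90720 − 20160 = 70560.

70560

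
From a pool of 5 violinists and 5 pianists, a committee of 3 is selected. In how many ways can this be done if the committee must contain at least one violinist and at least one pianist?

Unrestricted: C(10,3) = 120 ways to pick any 3 of the 10.
Subtract selections that omit an entire group: no violinists → C(5,3) = 10; no pianists → C(5,3) = 10.
Both groups omitted at once is impossible, so 120 − 20 = 100.

100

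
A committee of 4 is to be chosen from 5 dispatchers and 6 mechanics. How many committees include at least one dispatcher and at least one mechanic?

Total 4-person selections from all 11: C(11,4) = 330.
Selections missing a whole group: no dispatchers → C(6,4) = 15; no mechanics → C(5,4) = 5.
Both groups omitted at once is impossible, so 330 − 20 = 310.

310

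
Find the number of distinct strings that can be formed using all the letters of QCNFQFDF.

3360

The 8 letters of QCNFQFDF have repeats: F appearing 3 times and Q appearing twice.
So there are 8! / (3!·2!) = 3360 distinguishable arrangements.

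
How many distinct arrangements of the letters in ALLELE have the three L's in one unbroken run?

Treat the 3 copies of L as a single block. The multiset to arrange is then {LLL, A, E, E}, 4 items in all.
That gives (4)!/(2!) = 12 arrangements.

12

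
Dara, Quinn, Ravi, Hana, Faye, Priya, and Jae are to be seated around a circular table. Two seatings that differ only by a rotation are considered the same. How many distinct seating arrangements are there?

720

Around a circle, 7 distinct people have 7!/7 = (6)! = 720 rotationally distinct seatings.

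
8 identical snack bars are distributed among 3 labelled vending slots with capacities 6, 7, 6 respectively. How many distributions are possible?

38

Ignoring the caps, the number of non-negative solutions to x_1+…+x_3 = 8 is C(10,2) = 45.
Subtract solutions that violate a single cap (substitute x_i' = x_i − (cap_i+1)): x_1 ≥ 7 gives C(3,2) = 3; x_2 ≥ 8 gives C(2,2) = 1; x_3 ≥ 7 gives C(3,2) = 3. Together 7.
No two caps can be exceeded simultaneously, so the pair terms are all 0.
By inclusion–exclusion the count is 45 − 7 + 0 = 38.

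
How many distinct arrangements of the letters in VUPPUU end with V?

With the last slot taken by V, it remains to arrange the other 5 letters (UPPUU).
Those 5 letters have P appearing twice and U appearing 3 times, giving (5)!/(3!·2!) = 10.

10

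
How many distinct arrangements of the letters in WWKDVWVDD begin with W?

With the first slot taken by W, it remains to arrange the other 8 letters (WKDVWVDD).
Those 8 letters have D appearing 3 times, V appearing twice, and W appearing twice, giving (8)!/(3!·2!·2!) = 1680.

1680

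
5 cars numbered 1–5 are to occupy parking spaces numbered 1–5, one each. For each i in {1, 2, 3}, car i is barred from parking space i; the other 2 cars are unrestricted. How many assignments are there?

Let Aᵢ (for i ∈ {1, 2, 3}) be the placements that put car i in its forbidden parking space. Any j of these fix j positions, leaving (5−j)! ways to fill the rest, and there are C(3,j) ways to pick which j.
By inclusion–exclusion, the number of valid placements is Σ_{j=0}^{3} (−1)^j C(3,j)·(5−j)!.
Computing: 120 − 72 + 18 − 2 = 64.

64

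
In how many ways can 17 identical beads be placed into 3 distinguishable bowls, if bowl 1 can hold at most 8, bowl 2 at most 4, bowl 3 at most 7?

By stars and bars, unrestricted non-negative solutions to x_1+…+x_3 = 17 number C(17+2,2) = 171.
Subtract solutions that violate a single cap (substitute x_i' = x_i − (cap_i+1)): x_1 ≥ 9 gives C(10,2) = 45; x_2 ≥ 5 gives C(14,2) = 91; x_3 ≥ 8 gives C(11,2) = 55. Together 191.
Add back pairs where two caps are both exceeded: 10 + 1 + 15 = 26.
By inclusion–exclusion the count is 171 − 191 + 26 = 6.

6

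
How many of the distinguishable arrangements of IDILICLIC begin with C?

840

Fix C in the first position and arrange the remaining 8 letters.
Those 8 letters have I appearing 4 times and L appearing twice, giving (8)!/(4!·2!) = 840.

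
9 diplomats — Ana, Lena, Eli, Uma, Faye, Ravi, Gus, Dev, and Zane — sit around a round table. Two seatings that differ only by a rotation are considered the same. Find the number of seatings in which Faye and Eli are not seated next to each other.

30240

Without the restriction there are (8)! = 40320 seatings.
Those with Faye next to Eli: fuse the pair into one unit and seat 8 units around a circle — 2·(7)! = 10080.
Subtracting, 40320 − 10080 = 30240.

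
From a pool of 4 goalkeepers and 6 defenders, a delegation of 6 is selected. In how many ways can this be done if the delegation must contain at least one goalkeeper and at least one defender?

Total 6-person selections from all 10: C(10,6) = 210.
Selections missing a whole group: no goalkeepers → C(6,6) = 1; no defenders → C(4,6) = 0.
Both groups omitted at once is impossible, so 210 − 1 = 209.

209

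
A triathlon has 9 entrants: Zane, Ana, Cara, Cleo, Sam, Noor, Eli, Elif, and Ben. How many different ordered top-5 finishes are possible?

15120

There are 9 choices for 1st place, 8 for 2nd, and so on down to 5 for position 5.
That gives 9 × 8 × 7 × 6 × 5 = 15120.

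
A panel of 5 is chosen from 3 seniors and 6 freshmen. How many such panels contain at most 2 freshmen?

Split by how many freshmen are chosen (0 through 2).
Sum: C(6,0)·C(3,5) + C(6,1)·C(3,4) + C(6,2)·C(3,3) = 0 + 0 + 15 = 15.

15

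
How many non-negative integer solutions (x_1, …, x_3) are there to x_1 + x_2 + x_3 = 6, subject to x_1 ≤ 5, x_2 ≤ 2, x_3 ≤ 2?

Without the upper bounds there are C(8,2) = 28 ways to split 6 among 3 variables.
Subtract solutions that violate a single cap (substitute x_i' = x_i − (cap_i+1)): x_1 ≥ 6 gives C(2,2) = 1; x_2 ≥ 3 gives C(5,2) = 10; x_3 ≥ 3 gives C(5,2) = 10. Together 21.
Add back pairs where two caps are both exceeded: 0 + 0 + 1 = 1.
By inclusion–exclusion the count is 28 − 21 + 1 = 8.

8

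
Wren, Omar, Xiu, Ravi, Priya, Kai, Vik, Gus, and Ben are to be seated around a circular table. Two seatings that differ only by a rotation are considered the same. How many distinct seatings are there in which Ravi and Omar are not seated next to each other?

30240

All circular seatings of 9 people number (8)! = 40320.
Those with Ravi next to Omar: fuse the pair into one unit and seat 8 units around a circle — 2·(7)! = 10080.
Subtracting, 40320 − 10080 = 30240.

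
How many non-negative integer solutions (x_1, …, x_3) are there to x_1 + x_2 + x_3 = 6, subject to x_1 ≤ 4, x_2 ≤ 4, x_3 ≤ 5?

21

By stars and bars, unrestricted non-negative solutions to x_1+…+x_3 = 6 number C(6+2,2) = 28.
Subtract solutions that violate a single cap (substitute x_i' = x_i − (cap_i+1)): x_1 ≥ 5 gives C(3,2) = 3; x_2 ≥ 5 gives C(3,2) = 3; x_3 ≥ 6 gives C(2,2) = 1. Together 7.
No two caps can be exceeded simultaneously, so the pair terms are all 0.
By inclusion–exclusion the count is 28 − 7 + 0 = 21.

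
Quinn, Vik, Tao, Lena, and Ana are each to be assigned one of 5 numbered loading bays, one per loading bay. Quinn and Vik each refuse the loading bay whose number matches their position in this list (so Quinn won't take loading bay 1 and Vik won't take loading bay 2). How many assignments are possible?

78

Let Aᵢ (for i ∈ {1, 2}) be the placements that put person i in their forbidden loading bay. Any j of these fix j positions, leaving (5−j)! ways to fill the rest, and there are C(2,j) ways to pick which j.
By inclusion–exclusion, the number of valid placements is Σ_{j=0}^{2} (−1)^j C(2,j)·(5−j)!.
Computing: 120 − 48 + 6 = 78.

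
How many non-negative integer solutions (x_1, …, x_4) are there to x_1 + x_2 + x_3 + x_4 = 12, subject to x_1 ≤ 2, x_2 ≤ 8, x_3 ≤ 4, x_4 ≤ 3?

Without the upper bounds there are C(15,3) = 455 ways to split 12 among 4 variables.
Subtract solutions that violate a single cap (substitute x_i' = x_i − (cap_i+1)): x_1 ≥ 3 gives C(12,3) = 220; x_2 ≥ 9 gives C(6,3) = 20; x_3 ≥ 5 gives C(10,3) = 120; x_4 ≥ 4 gives C(11,3) = 165. Together 525.
Add back pairs where two caps are both exceeded: 1 + 35 + 56 + 0 + 0 + 20 = 112.
Subtract triples: 0 + 0 + 1 + 0 = 1.
By inclusion–exclusion the count is 455 − 525 + 112 − 1 = 41.

41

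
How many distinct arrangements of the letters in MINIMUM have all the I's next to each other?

120

Treat the 2 copies of I as a single block. The multiset to arrange is then {II, M, M, M, N, U}, 6 items in all.
That gives (6)!/(3!) = 120 arrangements.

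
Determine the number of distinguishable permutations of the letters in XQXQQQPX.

XQXQQQPX has 8 letters with Q appearing 4 times and X appearing 3 times.
So there are 8! / (4!·3!) = 280 distinguishable arrangements.

280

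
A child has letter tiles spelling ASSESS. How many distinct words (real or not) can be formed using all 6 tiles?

ASSESS has 6 letters with S appearing 4 times.
So there are 6! / (4!) = 30 distinguishable arrangements.

30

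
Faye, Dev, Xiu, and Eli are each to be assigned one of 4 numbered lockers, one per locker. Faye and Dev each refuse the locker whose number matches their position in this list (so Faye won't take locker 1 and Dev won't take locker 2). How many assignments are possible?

14

Let Aᵢ (for i ∈ {1, 2}) be the placements that put person i in their forbidden locker. Any j of these fix j positions, leaving (4−j)! ways to fill the rest, and there are C(2,j) ways to pick which j.
By inclusion–exclusion, the number of valid placements is Σ_{j=0}^{2} (−1)^j C(2,j)·(4−j)!.
Computing: 24 − 12 + 2 = 14.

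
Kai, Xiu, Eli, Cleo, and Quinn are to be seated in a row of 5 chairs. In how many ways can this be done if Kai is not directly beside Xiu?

There are 5! = 120 arrangements in all. If Kai and Xiu are adjacent, merging them into one block gives 2·(4)! = 48 arrangements.
So 120 − 48 = 72 arrangements keep them apart.

72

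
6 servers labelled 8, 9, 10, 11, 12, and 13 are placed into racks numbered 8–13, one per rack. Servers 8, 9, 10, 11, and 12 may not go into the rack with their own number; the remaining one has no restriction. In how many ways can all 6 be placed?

Let Aᵢ (for 8 ≤ i ≤ 12) be the placements that put server i in its forbidden rack. Any j of these fix j positions, leaving (6−j)! ways to fill the rest, and there are C(5,j) ways to pick which j.
By inclusion–exclusion, the number of valid placements is Σ_{j=0}^{5} (−1)^j C(5,j)·(6−j)!.
Computing: 720 − 600 + 240 − 60 + 10 − 1 = 309.

309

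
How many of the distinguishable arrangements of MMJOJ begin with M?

Fix M in the first position and arrange the remaining 4 letters.
Those 4 letters have J appearing twice, giving (4)!/(2!) = 12.

12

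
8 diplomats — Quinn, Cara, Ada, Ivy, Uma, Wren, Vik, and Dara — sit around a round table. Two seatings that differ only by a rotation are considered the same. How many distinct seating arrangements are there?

Fix one person's seat to break rotational symmetry; the remaining 7 people can be arranged in (7)! = 5040 ways.

5040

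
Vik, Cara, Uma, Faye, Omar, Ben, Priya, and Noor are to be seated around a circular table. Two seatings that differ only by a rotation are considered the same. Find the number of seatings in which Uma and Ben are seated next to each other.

Glue Uma and Ben into a block (2 internal orders). Seating 7 units around a circle gives (6)! arrangements.
So 2 × (6)! = 2 × 720 = 1440.

1440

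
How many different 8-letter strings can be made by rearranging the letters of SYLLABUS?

The 8 letters of SYLLABUS have repeats: L appearing twice and S appearing twice.
Dividing 8! = 40320 by 2!·2! = 4 for the repeated letters gives 10080.

10080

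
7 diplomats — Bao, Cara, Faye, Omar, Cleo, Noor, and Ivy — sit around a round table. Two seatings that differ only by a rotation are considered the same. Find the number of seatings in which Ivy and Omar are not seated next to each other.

480

Without the restriction there are (6)! = 720 seatings.
Those with Ivy next to Omar: fuse the pair into one unit and seat 6 units around a circle — 2·(5)! = 240.
Subtracting, 720 − 240 = 480.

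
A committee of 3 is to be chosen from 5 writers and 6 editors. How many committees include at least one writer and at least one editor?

135

Unrestricted: C(11,3) = 165 ways to pick any 3 of the 11.
Selections missing a whole group: no writers → C(6,3) = 20; no editors → C(5,3) = 10.
Both groups omitted at once is impossible, so 165 − 30 = 135.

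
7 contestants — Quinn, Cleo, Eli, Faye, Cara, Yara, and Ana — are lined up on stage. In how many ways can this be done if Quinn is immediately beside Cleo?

1440

Treat {Quinn, Cleo} as a single unit. There are 6 units to order, and the pair itself can be ordered 2 ways.
So the count is 2·(6)! = 1440.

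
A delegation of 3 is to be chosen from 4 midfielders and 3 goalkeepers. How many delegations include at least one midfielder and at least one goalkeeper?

30

Unrestricted: C(7,3) = 35 ways to pick any 3 of the 7.
Subtract selections that omit an entire group: no midfielders → C(3,3) = 1; no goalkeepers → C(4,3) = 4.
Both groups omitted at once is impossible, so 35 − 5 = 30.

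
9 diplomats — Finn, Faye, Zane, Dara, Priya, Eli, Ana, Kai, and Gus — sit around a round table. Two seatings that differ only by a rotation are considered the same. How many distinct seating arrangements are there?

Fix one person's seat to break rotational symmetry; the remaining 8 people can be arranged in (8)! = 40320 ways.

40320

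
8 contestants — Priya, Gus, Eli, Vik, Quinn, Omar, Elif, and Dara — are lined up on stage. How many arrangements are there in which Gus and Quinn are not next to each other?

There are 8! = 40320 arrangements in all. If Gus and Quinn are adjacent, merging them into one block gives 2·(7)! = 10080 arrangements.
Complementary counting: 40320 − 10080 = 30240.

30240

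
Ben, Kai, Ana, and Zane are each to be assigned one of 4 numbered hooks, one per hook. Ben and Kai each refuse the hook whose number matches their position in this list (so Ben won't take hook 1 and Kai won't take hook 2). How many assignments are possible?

14

Let Aᵢ (for i ∈ {1, 2}) be the placements that put person i in their forbidden hook. Any j of these fix j positions, leaving (4−j)! ways to fill the rest, and there are C(2,j) ways to pick which j.
By inclusion–exclusion, the number of valid placements is Σ_{j=0}^{2} (−1)^j C(2,j)·(4−j)!.
Computing: 24 − 12 + 2 = 14.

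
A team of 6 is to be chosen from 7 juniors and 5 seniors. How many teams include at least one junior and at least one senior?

With no constraint there are C(12,6) = 924 possible selections.
Selections missing a whole group: no juniors → C(5,6) = 0; no seniors → C(7,6) = 7.
Both groups omitted at once is impossible, so 924 − 7 = 917.

917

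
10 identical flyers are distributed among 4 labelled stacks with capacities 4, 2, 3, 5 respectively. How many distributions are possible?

30

Without the upper bounds there are C(13,3) = 286 ways to split 10 among 4 stacks.
Subtract solutions that violate a single cap (substitute x_i' = x_i − (cap_i+1)): x_1 ≥ 5 gives C(8,3) = 56; x_2 ≥ 3 gives C(10,3) = 120; x_3 ≥ 4 gives C(9,3) = 84; x_4 ≥ 6 gives C(7,3) = 35. Together 295.
Add back pairs where two caps are both exceeded: 10 + 4 + 0 + 20 + 4 + 1 = 39.
By inclusion–exclusion the count is 286 − 295 + 39 = 30.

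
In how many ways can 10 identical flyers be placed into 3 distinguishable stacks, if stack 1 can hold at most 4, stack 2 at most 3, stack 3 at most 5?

Ignoring the caps, the number of non-negative solutions to x_1+…+x_3 = 10 is C(12,2) = 66.
Subtract solutions that violate a single cap (substitute x_i' = x_i − (cap_i+1)): x_1 ≥ 5 gives C(7,2) = 21; x_2 ≥ 4 gives C(8,2) = 28; x_3 ≥ 6 gives C(6,2) = 15. Together 64.
Add back pairs where two caps are both exceeded: 3 + 0 + 1 = 4.
By inclusion–exclusion the count is 66 − 64 + 4 = 6.

6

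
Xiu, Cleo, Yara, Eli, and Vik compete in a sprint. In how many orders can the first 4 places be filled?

There are 5 choices for 1st place, 4 for 2nd, and so on down to 2 for position 4.
That gives 5 × 4 × 3 × 2 = 120.

120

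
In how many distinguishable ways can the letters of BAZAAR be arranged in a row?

Letter multiplicities in BAZAAR: A×3, B×1, R×1, Z×1.
Dividing 6! = 720 by 3! = 6 for the repeated letters gives 120.

120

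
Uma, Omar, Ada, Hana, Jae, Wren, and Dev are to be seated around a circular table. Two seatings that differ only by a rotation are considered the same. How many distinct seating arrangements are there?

Fix one person's seat to break rotational symmetry; the remaining 6 people can be arranged in (6)! = 720 ways.

720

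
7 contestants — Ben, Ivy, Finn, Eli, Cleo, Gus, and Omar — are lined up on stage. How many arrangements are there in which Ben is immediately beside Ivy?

Place the 5 others and the Ben-Ivy pair as 6 objects in a line; the pair has 2 internal arrangements.
That gives 2 × 6! = 2 × 720 = 1440.

1440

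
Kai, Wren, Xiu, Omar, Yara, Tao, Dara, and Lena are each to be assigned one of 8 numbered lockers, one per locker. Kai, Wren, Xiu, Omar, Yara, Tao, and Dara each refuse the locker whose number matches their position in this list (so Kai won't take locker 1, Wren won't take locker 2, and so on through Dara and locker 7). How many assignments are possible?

Let Aᵢ (for 1 ≤ i ≤ 7) be the placements that put person i in their forbidden locker. Any j of these fix j positions, leaving (8−j)! ways to fill the rest, and there are C(7,j) ways to pick which j.
By inclusion–exclusion, the number of valid placements is Σ_{j=0}^{7} (−1)^j C(7,j)·(8−j)!.
Computing: 40320 − 35280 + 15120 − 4200 + 840 − 126 + 14 − 1 = 16687.

16687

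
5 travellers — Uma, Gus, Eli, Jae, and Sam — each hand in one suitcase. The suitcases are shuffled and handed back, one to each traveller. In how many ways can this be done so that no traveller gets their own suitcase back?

44

This is the derangement count D_5: permutations of 5 items with no fixed point.
By inclusion–exclusion this is Σ_{j=0}^{5} (−1)^j C(5,j)·(5−j)!.
Computing: 120 − 120 + 60 − 20 + 5 − 1 = 44.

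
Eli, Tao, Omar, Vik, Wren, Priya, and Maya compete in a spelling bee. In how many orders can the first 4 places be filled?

840

This is an ordered selection of 4 from 7: P(7,4).
That gives 7 × 6 × 5 × 4 = 840.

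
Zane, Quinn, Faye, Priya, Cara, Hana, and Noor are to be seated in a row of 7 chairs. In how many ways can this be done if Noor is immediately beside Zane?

Place the 5 others and the Noor-Zane pair as 6 objects in a line; the pair has 2 internal arrangements.
So the count is 2·(6)! = 1440.

1440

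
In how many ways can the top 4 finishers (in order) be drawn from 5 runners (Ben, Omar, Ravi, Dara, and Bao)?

There are 5 choices for 1st place, 4 for 2nd, and so on down to 2 for position 4.
That gives 5 × 4 × 3 × 2 = 120.

120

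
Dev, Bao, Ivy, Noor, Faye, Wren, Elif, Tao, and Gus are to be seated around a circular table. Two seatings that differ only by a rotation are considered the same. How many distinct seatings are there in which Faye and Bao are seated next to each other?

Treat {Faye, Bao} as one unit (2 internal orders) and seat the resulting 8 units around the table: (7)! circular arrangements.
So 2 × (7)! = 2 × 5040 = 10080.

10080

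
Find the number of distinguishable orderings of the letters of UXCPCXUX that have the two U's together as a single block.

Treat the 2 copies of U as a single block. The multiset to arrange is then {UU, C, C, P, X, X, X}, 7 items in all.
That gives (7)!/(3!·2!) = 420 arrangements.

420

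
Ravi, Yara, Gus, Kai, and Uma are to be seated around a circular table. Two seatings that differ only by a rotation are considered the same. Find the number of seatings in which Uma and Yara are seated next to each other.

12

Treat {Uma, Yara} as one unit (2 internal orders) and seat the resulting 4 units around the table: (3)! circular arrangements.
So 2 × (3)! = 2 × 6 = 12.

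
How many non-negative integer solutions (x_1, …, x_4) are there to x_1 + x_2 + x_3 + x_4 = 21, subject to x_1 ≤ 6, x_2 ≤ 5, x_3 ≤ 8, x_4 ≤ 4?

10

Ignoring the caps, the number of non-negative solutions to x_1+…+x_4 = 21 is C(24,3) = 2024.
Subtract solutions that violate a single cap (substitute x_i' = x_i − (cap_i+1)): x_1 ≥ 7 gives C(17,3) = 680; x_2 ≥ 6 gives C(18,3) = 816; x_3 ≥ 9 gives C(15,3) = 455; x_4 ≥ 5 gives C(19,3) = 969. Together 2920.
Add back pairs where two caps are both exceeded: 165 + 56 + 220 + 84 + 286 + 120 = 931.
Subtract triples: 0 + 20 + 1 + 4 = 25.
By inclusion–exclusion the count is 2024 − 2920 + 931 − 25 = 10.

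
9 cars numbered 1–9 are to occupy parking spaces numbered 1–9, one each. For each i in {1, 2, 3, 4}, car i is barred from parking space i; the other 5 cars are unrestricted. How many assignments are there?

Let Aᵢ (for 1 ≤ i ≤ 4) be the placements that put car i in its forbidden parking space. Any j of these fix j positions, leaving (9−j)! ways to fill the rest, and there are C(4,j) ways to pick which j.
By inclusion–exclusion, the number of valid placements is Σ_{j=0}^{4} (−1)^j C(4,j)·(9−j)!.
Computing: 362880 − 161280 + 30240 − 2880 + 120 = 229080.

229080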